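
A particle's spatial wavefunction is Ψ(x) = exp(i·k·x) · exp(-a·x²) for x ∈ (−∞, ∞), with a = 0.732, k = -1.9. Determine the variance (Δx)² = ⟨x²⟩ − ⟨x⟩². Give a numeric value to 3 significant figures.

Compute ⟨x⟩ and ⟨x²⟩ separately, then (Δx)² = ⟨x²⟩ − ⟨x⟩².
Gaussian moments: ∫x^(2j)·e^(−2ax²) dx = (2j−1)!!/(4a)^j · √(π/(2a)), odd powers integrate to 0; here √(π/(2a)) = 1.4649.
Normalization: ∫|Ψ|² dx = 1.4649.
⟨x⟩ = 0.0000 and ⟨x²⟩ = 0.34153.
(Δx)² = 0.34153 − (0.0000)² = 0.34153.

0.342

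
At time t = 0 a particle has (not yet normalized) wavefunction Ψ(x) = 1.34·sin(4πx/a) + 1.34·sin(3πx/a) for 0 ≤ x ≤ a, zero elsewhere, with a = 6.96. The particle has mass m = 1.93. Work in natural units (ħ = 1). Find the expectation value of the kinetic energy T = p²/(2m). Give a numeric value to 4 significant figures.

T = −(ħ²/2m) d²/dx², so ⟨T⟩ = −(ħ²/2m) ∫ Ψ*·Ψ'' dx / ∫|Ψ|² dx; with m = 1.93.
d²/dx² sin(jπx/a) = −(jπ/a)²·sin(jπx/a); on 0 ≤ x ≤ a, ∫sin²(jπx/a) dx = a/2 and ∫sin(jπx/a)·sin(lπx/a) dx = 0 for j ≠ l, so only diagonal terms survive in ∫|Ψ|² and ∫Ψ·Ψ″; ∫Ψ·Ψ′ dx = [Ψ²/2] between the walls = 0.
State is unnormalized: ∫|Ψ|² dx = 12.497, and ∫Ψ*·(−ħ²/2m · Ψ'') dx = 8.2456, so ⟨T⟩ = 8.2456 / 12.497.
⟨T⟩ = 0.65979.

0.6598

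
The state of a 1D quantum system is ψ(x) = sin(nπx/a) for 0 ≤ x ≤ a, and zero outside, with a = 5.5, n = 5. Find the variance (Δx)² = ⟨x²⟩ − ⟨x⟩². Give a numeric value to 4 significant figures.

2.460

Compute ⟨x⟩ and ⟨x²⟩ separately, then (Δx)² = ⟨x²⟩ − ⟨x⟩².
With sin²θ = (1 − cos2θ)/2 on 0 ≤ x ≤ a: ∫sin²(nπx/a) dx = a/2, ∫x·sin²(nπx/a) dx = a²/4, ∫x²·sin²(nπx/a) dx = a³·(1/6 − 1/(4n²π²)); higher powers xᵏ the same way, integrating xᵏ·cos(2nπx/a) by parts.
Normalization: ∫|ψ|² dx = 2.7500.
⟨x⟩ = 2.7500 and ⟨x²⟩ = 10.022.
(Δx)² = 10.022 − (2.7500)² = 2.4595.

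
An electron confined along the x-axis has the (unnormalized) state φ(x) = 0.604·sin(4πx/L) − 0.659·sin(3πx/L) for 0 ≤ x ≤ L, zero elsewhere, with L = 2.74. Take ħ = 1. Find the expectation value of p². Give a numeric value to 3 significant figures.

16.0

p² φ = −ħ² d²φ/dx²; ⟨p²⟩ = −ħ² ∫ φ*·φ'' dx / ∫|φ|² dx.
d²/dx² sin(jπx/L) = −(jπ/L)²·sin(jπx/L); on 0 ≤ x ≤ L, ∫sin²(jπx/L) dx = L/2 and ∫sin(jπx/L)·sin(lπx/L) dx = 0 for j ≠ l, so only diagonal terms survive in ∫|φ|² and ∫φ·φ″; ∫φ·φ′ dx = [φ²/2] between the walls = 0.
State is unnormalized: ∫|φ|² dx = 1.0948, and ∫φ*·(−ħ² φ'') dx = 17.552, so ⟨p²⟩ = 17.552 / 1.0948.
⟨p²⟩ = 16.033.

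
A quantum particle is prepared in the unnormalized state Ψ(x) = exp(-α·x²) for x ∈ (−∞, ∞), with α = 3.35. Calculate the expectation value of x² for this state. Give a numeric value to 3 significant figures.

⟨x²⟩ = ∫ x²·|Ψ|² dx / ∫|Ψ|² dx (integrals over the domain).
Gaussian moments: ∫x^(2j)·e^(−2αx²) dx = (2j−1)!!/(4α)^j · √(π/(2α)), odd powers integrate to 0; here √(π/(2α)) = 0.68476.
State is unnormalized: ∫|Ψ|² dx = 0.68476, and ∫Ψ*·x²·Ψ dx = 0.051101, so ⟨x²⟩ = 0.051101 / 0.68476.
⟨x²⟩ = 0.074627.

0.0746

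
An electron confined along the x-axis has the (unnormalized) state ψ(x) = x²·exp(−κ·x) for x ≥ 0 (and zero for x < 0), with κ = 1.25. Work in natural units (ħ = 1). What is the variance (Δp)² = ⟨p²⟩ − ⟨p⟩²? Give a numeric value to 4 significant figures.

Compute ⟨p⟩ and ⟨p²⟩ separately; (Δp)² = ⟨p²⟩ − ⟨p⟩².
Differentiate x²·exp(−κ·x) with the product rule; every integrand then reduces to terms xʲ·e^(−2κx) on [0, ∞), with ∫₀^∞ xʲ·e^(−2κx) dx = j!/(2κ)^(j+1).
Normalization: ∫|ψ|² dx = 0.24576.
⟨p⟩ = 0.0000 and ⟨p²⟩ = 0.52083.
(Δp)² = 0.52083 − (0.0000)² = 0.52083.

0.5208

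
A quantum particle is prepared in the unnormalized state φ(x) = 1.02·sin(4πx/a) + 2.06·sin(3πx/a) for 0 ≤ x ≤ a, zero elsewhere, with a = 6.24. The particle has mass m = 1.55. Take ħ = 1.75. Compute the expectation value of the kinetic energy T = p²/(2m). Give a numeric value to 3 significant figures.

2.60

T = −(ħ²/2m) d²/dx², so ⟨T⟩ = −(ħ²/2m) ∫ φ*·φ'' dx / ∫|φ|² dx; with m = 1.55.
d²/dx² sin(jπx/a) = −(jπ/a)²·sin(jπx/a); on 0 ≤ x ≤ a, ∫sin²(jπx/a) dx = a/2 and ∫sin(jπx/a)·sin(lπx/a) dx = 0 for j ≠ l, so only diagonal terms survive in ∫|φ|² and ∫φ·φ″; ∫φ·φ′ dx = [φ²/2] between the walls = 0.
State is unnormalized: ∫|φ|² dx = 16.486, and ∫φ*·(−ħ²/2m · φ'') dx = 42.844, so ⟨T⟩ = 42.844 / 16.486.
⟨T⟩ = 2.5988.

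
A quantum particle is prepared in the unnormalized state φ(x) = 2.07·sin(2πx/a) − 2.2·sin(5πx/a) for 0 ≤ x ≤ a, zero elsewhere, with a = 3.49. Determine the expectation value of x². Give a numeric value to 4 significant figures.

⟨x²⟩ = ∫ x²·|φ|² dx / ∫|φ|² dx (integrals over the domain).
On 0 ≤ x ≤ a (j ≠ l): ∫sin²(jπx/a) dx = a/2, ∫sin(jπx/a)·sin(lπx/a) dx = 0; diagonal moments ∫x·sin²(jπx/a) dx = a²/4, ∫x²·sin²(jπx/a) dx = a³·(1/6 − 1/(4j²π²)); cross terms ∫x·sin(jπx/a)·sin(lπx/a) dx = 0 for j + l even and −4jla²/(π²(j² − l²)²) for j + l odd, ∫x²·sin(jπx/a)·sin(lπx/a) dx = (−1)^(j+l)·4jla³/(π²(j² − l²)²); higher powers the same way via product-to-sum and parts.
State is unnormalized: ∫|φ|² dx = 15.923, and ∫φ*·x²·φ dx = 66.844, so ⟨x²⟩ = 66.844 / 15.923.
⟨x²⟩ = 4.1980.

4.198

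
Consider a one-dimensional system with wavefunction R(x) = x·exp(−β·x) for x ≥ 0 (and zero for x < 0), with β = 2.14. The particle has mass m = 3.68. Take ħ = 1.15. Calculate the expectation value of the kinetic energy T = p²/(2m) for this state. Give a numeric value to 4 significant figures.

T = −(ħ²/2m) d²/dx², so ⟨T⟩ = −(ħ²/2m) ∫ R*·R'' dx / ∫|R|² dx; with m = 3.68.
Differentiate x·exp(−β·x) with the product rule; every integrand then reduces to terms xʲ·e^(−2βx) on [0, ∞), with ∫₀^∞ xʲ·e^(−2βx) dx = j!/(2β)^(j+1).
State is unnormalized: ∫|R|² dx = 0.025509, and ∫R*·(−ħ²/2m · R'') dx = 0.020992, so ⟨T⟩ = 0.020992 / 0.025509.
⟨T⟩ = 0.82290.

0.8229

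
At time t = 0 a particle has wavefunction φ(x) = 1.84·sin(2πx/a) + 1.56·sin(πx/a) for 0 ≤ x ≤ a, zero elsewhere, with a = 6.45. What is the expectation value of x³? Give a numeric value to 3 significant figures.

⟨x³⟩ = ∫ x³·|φ|² dx / ∫|φ|² dx (integrals over the domain).
On 0 ≤ x ≤ a (j ≠ l): ∫sin²(jπx/a) dx = a/2, ∫sin(jπx/a)·sin(lπx/a) dx = 0; diagonal moments ∫x·sin²(jπx/a) dx = a²/4, ∫x²·sin²(jπx/a) dx = a³·(1/6 − 1/(4j²π²)); cross terms ∫x·sin(jπx/a)·sin(lπx/a) dx = 0 for j + l even and −4jla²/(π²(j² − l²)²) for j + l odd, ∫x²·sin(jπx/a)·sin(lπx/a) dx = (−1)^(j+l)·4jla³/(π²(j² − l²)²); higher powers the same way via product-to-sum and parts.
State is unnormalized: ∫|φ|² dx = 18.767, and ∫φ*·x³·φ dx = 305.42, so ⟨x³⟩ = 305.42 / 18.767.
⟨x³⟩ = 16.274.

16.3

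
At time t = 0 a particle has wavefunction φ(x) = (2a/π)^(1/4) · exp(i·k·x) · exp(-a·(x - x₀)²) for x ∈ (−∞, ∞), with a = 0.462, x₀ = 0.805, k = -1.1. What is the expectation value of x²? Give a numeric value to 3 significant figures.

1.19

⟨x²⟩ = ∫ x²·|φ|² dx (integrals over the domain).
Gaussian moments (u = x − x₀): ∫u^(2j)·e^(−2au²) du = (2j−1)!!/(4a)^j · √(π/(2a)), odd powers integrate to 0; here √(π/(2a)) = 1.8439.
⟨x²⟩ = 1.1892.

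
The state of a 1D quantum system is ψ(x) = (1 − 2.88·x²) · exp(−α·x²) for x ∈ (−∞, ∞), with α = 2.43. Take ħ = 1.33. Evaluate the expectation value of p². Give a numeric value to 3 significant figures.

p² ψ = −ħ² d²ψ/dx²; ⟨p²⟩ = −ħ² ∫ ψ*·ψ'' dx / ∫|ψ|² dx.
Expand each integrand as polynomial × e^(−2αx²) and use ∫x^(2j)·e^(−2αx²) dx = (2j−1)!!/(4α)^j · √(π/(2α)), odd powers → 0; here √(π/(2α)) = 0.80400. Differentiate with the product rule, d/dx e^(−αx²) = −2αx·e^(−αx²).
State is unnormalized: ∫|ψ|² dx = 0.53931, and ∫ψ*·(−ħ² ψ'') dx = 7.6277, so ⟨p²⟩ = 7.6277 / 0.53931.
⟨p²⟩ = 14.143.

14.1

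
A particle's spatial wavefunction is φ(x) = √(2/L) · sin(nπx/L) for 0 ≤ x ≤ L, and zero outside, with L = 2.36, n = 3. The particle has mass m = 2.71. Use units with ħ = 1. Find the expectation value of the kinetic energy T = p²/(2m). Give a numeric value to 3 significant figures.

T = −(ħ²/2m) d²/dx², so ⟨T⟩ = −(ħ²/2m) ∫ φ*·φ'' dx; with m = 2.71.
d/dx sin(nπx/L) = (nπ/L)·cos(nπx/L) and d²/dx² sin(nπx/L) = −(nπ/L)²·sin(nπx/L); on 0 ≤ x ≤ L, ∫sin²(nπx/L) dx = L/2 and ∫sin(nπx/L)·cos(nπx/L) dx = 0.
⟨T⟩ = 2.9425.

2.94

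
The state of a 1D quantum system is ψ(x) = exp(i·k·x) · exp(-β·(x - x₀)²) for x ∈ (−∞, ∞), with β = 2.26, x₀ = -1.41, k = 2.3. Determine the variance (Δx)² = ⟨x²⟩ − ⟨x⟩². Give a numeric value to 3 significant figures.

0.111

Compute ⟨x⟩ and ⟨x²⟩ separately, then (Δx)² = ⟨x²⟩ − ⟨x⟩².
Gaussian moments (u = x − x₀): ∫u^(2j)·e^(−2βu²) du = (2j−1)!!/(4β)^j · √(π/(2β)), odd powers integrate to 0; here √(π/(2β)) = 0.83369.
Normalization: ∫|ψ|² dx = 0.83369.
⟨x⟩ = -1.4100 and ⟨x²⟩ = 2.0987.
(Δx)² = 2.0987 − (-1.4100)² = 0.11062.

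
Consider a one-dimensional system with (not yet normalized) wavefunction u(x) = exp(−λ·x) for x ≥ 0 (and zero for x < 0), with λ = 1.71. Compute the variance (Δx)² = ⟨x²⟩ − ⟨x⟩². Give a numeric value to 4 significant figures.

0.08550

Compute ⟨x⟩ and ⟨x²⟩ separately, then (Δx)² = ⟨x²⟩ − ⟨x⟩².
Every integrand reduces to terms xʲ·e^(−2λx) on [0, ∞); use ∫₀^∞ xʲ·e^(−2λx) dx = j!/(2λ)^(j+1).
Normalization: ∫|u|² dx = 0.29240.
⟨x⟩ = 0.29240 and ⟨x²⟩ = 0.17099.
(Δx)² = 0.17099 − (0.29240)² = 0.085496.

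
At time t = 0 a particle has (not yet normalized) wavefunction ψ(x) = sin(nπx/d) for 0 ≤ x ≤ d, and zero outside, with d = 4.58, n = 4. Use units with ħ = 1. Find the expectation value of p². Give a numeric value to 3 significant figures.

p² ψ = −ħ² d²ψ/dx²; ⟨p²⟩ = −ħ² ∫ ψ*·ψ'' dx / ∫|ψ|² dx.
d/dx sin(nπx/d) = (nπ/d)·cos(nπx/d) and d²/dx² sin(nπx/d) = −(nπ/d)²·sin(nπx/d); on 0 ≤ x ≤ d, ∫sin²(nπx/d) dx = d/2 and ∫sin(nπx/d)·cos(nπx/d) dx = 0.
State is unnormalized: ∫|ψ|² dx = 2.2900, and ∫ψ*·(−ħ² ψ'') dx = 17.239, so ⟨p²⟩ = 17.239 / 2.2900.
⟨p²⟩ = 7.5282.

7.53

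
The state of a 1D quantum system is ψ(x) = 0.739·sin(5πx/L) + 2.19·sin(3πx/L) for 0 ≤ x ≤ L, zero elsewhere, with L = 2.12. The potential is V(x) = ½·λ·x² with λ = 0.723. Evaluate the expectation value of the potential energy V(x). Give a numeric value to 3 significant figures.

⟨V⟩ = ∫ V(x)·|ψ|² dx / ∫|ψ|² dx.
On 0 ≤ x ≤ L (j ≠ l): ∫sin²(jπx/L) dx = L/2, ∫sin(jπx/L)·sin(lπx/L) dx = 0; diagonal moments ∫x·sin²(jπx/L) dx = L²/4, ∫x²·sin²(jπx/L) dx = L³·(1/6 − 1/(4j²π²)); cross terms ∫x·sin(jπx/L)·sin(lπx/L) dx = 0 for j + l even and −4jlL²/(π²(j² − l²)²) for j + l odd, ∫x²·sin(jπx/L)·sin(lπx/L) dx = (−1)^(j+l)·4jlL³/(π²(j² − l²)²); higher powers the same way via product-to-sum and parts.
State is unnormalized: ∫|ψ|² dx = 5.6628, and ∫ψ*·V(x)·ψ dx = 3.2832, so ⟨V⟩ = 3.2832 / 5.6628.
⟨V⟩ = 0.57978.

0.580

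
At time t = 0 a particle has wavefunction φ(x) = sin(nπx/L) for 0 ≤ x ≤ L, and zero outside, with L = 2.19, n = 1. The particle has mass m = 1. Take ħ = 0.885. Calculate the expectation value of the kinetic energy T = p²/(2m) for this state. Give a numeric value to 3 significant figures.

0.806

T = −(ħ²/2m) d²/dx², so ⟨T⟩ = −(ħ²/2m) ∫ φ*·φ'' dx / ∫|φ|² dx; with m = 1.
d/dx sin(nπx/L) = (nπ/L)·cos(nπx/L) and d²/dx² sin(nπx/L) = −(nπ/L)²·sin(nπx/L); on 0 ≤ x ≤ L, ∫sin²(nπx/L) dx = L/2 and ∫sin(nπx/L)·cos(nπx/L) dx = 0.
State is unnormalized: ∫|φ|² dx = 1.0950, and ∫φ*·(−ħ²/2m · φ'') dx = 0.88243, so ⟨T⟩ = 0.88243 / 1.0950.
⟨T⟩ = 0.80588.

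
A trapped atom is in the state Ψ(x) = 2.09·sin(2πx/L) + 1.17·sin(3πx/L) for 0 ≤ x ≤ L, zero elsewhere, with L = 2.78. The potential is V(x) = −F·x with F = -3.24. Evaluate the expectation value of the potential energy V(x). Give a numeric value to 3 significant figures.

3.01

⟨V⟩ = ∫ V(x)·|Ψ|² dx / ∫|Ψ|² dx.
On 0 ≤ x ≤ L (j ≠ l): ∫sin²(jπx/L) dx = L/2, ∫sin(jπx/L)·sin(lπx/L) dx = 0; diagonal moments ∫x·sin²(jπx/L) dx = L²/4, ∫x²·sin²(jπx/L) dx = L³·(1/6 − 1/(4j²π²)); cross terms ∫x·sin(jπx/L)·sin(lπx/L) dx = 0 for j + l even and −4jlL²/(π²(j² − l²)²) for j + l odd, ∫x²·sin(jπx/L)·sin(lπx/L) dx = (−1)^(j+l)·4jlL³/(π²(j² − l²)²); higher powers the same way via product-to-sum and parts.
State is unnormalized: ∫|Ψ|² dx = 7.9744, and ∫Ψ*·V(x)·Ψ dx = 24.002, so ⟨V⟩ = 24.002 / 7.9744.
⟨V⟩ = 3.0099.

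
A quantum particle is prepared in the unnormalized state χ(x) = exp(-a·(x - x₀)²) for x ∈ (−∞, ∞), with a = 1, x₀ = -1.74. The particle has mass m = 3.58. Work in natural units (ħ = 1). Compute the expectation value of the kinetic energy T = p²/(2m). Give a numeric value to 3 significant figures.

0.140

T = −(ħ²/2m) d²/dx², so ⟨T⟩ = −(ħ²/2m) ∫ χ*·χ'' dx / ∫|χ|² dx; with m = 3.58.
Gaussian moments (u = x − x₀): ∫u^(2j)·e^(−2au²) du = (2j−1)!!/(4a)^j · √(π/(2a)), odd powers integrate to 0; here √(π/(2a)) = 1.2533. Derivatives: d/dx e^(−au²) = −2au·e^(−au²), d²/dx² e^(−au²) = (4a²u² − 2a)·e^(−au²).
State is unnormalized: ∫|χ|² dx = 1.2533, and ∫χ*·(−ħ²/2m · χ'') dx = 0.17504, so ⟨T⟩ = 0.17504 / 1.2533.
⟨T⟩ = 0.13966.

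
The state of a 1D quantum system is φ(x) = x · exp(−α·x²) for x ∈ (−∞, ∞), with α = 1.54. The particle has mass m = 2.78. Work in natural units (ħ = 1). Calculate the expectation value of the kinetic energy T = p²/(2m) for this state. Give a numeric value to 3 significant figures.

T = −(ħ²/2m) d²/dx², so ⟨T⟩ = −(ħ²/2m) ∫ φ*·φ'' dx / ∫|φ|² dx; with m = 2.78.
Expand each integrand as polynomial × e^(−2αx²) and use ∫x^(2j)·e^(−2αx²) dx = (2j−1)!!/(4α)^j · √(π/(2α)), odd powers → 0; here √(π/(2α)) = 1.0099. Differentiate with the product rule, d/dx e^(−αx²) = −2αx·e^(−αx²).
State is unnormalized: ∫|φ|² dx = 0.16395, and ∫φ*·(−ħ²/2m · φ'') dx = 0.13623, so ⟨T⟩ = 0.13623 / 0.16395.
⟨T⟩ = 0.83094.

0.831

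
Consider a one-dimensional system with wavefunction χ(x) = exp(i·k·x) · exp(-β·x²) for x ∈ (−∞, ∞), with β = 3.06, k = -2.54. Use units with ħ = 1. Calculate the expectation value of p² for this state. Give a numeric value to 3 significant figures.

p² χ = −ħ² d²χ/dx²; ⟨p²⟩ = −ħ² ∫ χ*·χ'' dx / ∫|χ|² dx.
Gaussian moments: ∫x^(2j)·e^(−2βx²) dx = (2j−1)!!/(4β)^j · √(π/(2β)), odd powers integrate to 0; here √(π/(2β)) = 0.71647. Derivatives: χ′ = (ik − 2βx)·χ, χ″ = ((ik − 2βx)² − 2β)·χ; the odd-in-x pieces drop out.
State is unnormalized: ∫|χ|² dx = 0.71647, and ∫χ*·(−ħ² χ'') dx = 6.8148, so ⟨p²⟩ = 6.8148 / 0.71647.
⟨p²⟩ = 9.5116.

9.51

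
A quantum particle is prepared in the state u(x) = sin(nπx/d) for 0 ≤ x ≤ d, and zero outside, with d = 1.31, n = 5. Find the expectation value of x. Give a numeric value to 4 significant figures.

0.6550

⟨x⟩ = ∫ x·|u|² dx / ∫|u|² dx (integrals over the domain).
With sin²θ = (1 − cos2θ)/2 on 0 ≤ x ≤ d: ∫sin²(nπx/d) dx = d/2, ∫x·sin²(nπx/d) dx = d²/4, ∫x²·sin²(nπx/d) dx = d³·(1/6 − 1/(4n²π²)); higher powers xᵏ the same way, integrating xᵏ·cos(2nπx/d) by parts.
State is unnormalized: ∫|u|² dx = 0.65500, and ∫u*·x·u dx = 0.42903, so ⟨x⟩ = 0.42903 / 0.65500.
⟨x⟩ = 0.65500.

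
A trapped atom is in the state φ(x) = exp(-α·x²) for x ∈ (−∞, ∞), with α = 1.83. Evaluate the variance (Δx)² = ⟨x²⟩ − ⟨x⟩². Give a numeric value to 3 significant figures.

0.137

Compute ⟨x⟩ and ⟨x²⟩ separately, then (Δx)² = ⟨x²⟩ − ⟨x⟩².
Gaussian moments: ∫x^(2j)·e^(−2αx²) dx = (2j−1)!!/(4α)^j · √(π/(2α)), odd powers integrate to 0; here √(π/(2α)) = 0.92648.
Normalization: ∫|φ|² dx = 0.92648.
⟨x⟩ = 0.0000 and ⟨x²⟩ = 0.13661.
(Δx)² = 0.13661 − (0.0000)² = 0.13661.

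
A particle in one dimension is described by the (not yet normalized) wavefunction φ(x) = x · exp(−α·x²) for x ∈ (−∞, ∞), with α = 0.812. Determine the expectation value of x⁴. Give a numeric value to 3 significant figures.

1.42

⟨x⁴⟩ = ∫ x⁴·|φ|² dx / ∫|φ|² dx (integrals over the domain).
Expand each integrand as polynomial × e^(−2αx²) and use ∫x^(2j)·e^(−2αx²) dx = (2j−1)!!/(4α)^j · √(π/(2α)), odd powers → 0; here √(π/(2α)) = 1.3909.
State is unnormalized: ∫|φ|² dx = 0.42822, and ∫φ*·x⁴·φ dx = 0.60887, so ⟨x⁴⟩ = 0.60887 / 0.42822.
⟨x⁴⟩ = 1.4219.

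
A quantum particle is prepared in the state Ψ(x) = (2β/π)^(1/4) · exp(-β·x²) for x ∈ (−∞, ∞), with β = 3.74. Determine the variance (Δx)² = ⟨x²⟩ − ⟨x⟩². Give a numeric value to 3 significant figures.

Compute ⟨x⟩ and ⟨x²⟩ separately, then (Δx)² = ⟨x²⟩ − ⟨x⟩².
Gaussian moments: ∫x^(2j)·e^(−2βx²) dx = (2j−1)!!/(4β)^j · √(π/(2β)), odd powers integrate to 0; here √(π/(2β)) = 0.64807.
⟨x⟩ = 0.0000 and ⟨x²⟩ = 0.066845.
(Δx)² = 0.066845 − (0.0000)² = 0.066845.

0.0668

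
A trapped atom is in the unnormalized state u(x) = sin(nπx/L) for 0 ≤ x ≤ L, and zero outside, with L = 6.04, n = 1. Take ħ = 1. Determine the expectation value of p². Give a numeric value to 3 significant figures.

p² u = −ħ² d²u/dx²; ⟨p²⟩ = −ħ² ∫ u*·u'' dx / ∫|u|² dx.
d/dx sin(nπx/L) = (nπ/L)·cos(nπx/L) and d²/dx² sin(nπx/L) = −(nπ/L)²·sin(nπx/L); on 0 ≤ x ≤ L, ∫sin²(nπx/L) dx = L/2 and ∫sin(nπx/L)·cos(nπx/L) dx = 0.
State is unnormalized: ∫|u|² dx = 3.0200, and ∫u*·(−ħ² u'') dx = 0.81702, so ⟨p²⟩ = 0.81702 / 3.0200.
⟨p²⟩ = 0.27054.

0.271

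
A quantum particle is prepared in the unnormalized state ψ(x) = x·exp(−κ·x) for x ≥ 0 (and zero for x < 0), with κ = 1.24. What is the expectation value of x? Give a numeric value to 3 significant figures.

⟨x⟩ = ∫ x·|ψ|² dx / ∫|ψ|² dx (integrals over the domain).
Every integrand reduces to terms xʲ·e^(−2κx) on [0, ∞); use ∫₀^∞ xʲ·e^(−2κx) dx = j!/(2κ)^(j+1).
State is unnormalized: ∫|ψ|² dx = 0.13112, and ∫ψ*·x·ψ dx = 0.15862, so ⟨x⟩ = 0.15862 / 0.13112.
⟨x⟩ = 1.2097.

1.21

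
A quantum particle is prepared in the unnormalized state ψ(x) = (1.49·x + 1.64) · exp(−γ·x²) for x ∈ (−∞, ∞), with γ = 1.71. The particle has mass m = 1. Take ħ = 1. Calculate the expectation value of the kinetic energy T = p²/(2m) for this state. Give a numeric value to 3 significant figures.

T = −(ħ²/2m) d²/dx², so ⟨T⟩ = −(ħ²/2m) ∫ ψ*·ψ'' dx / ∫|ψ|² dx; with m = 1.
Expand each integrand as polynomial × e^(−2γx²) and use ∫x^(2j)·e^(−2γx²) dx = (2j−1)!!/(4γ)^j · √(π/(2γ)), odd powers → 0; here √(π/(2γ)) = 0.95843. Differentiate with the product rule, d/dx e^(−γx²) = −2γx·e^(−γx²).
State is unnormalized: ∫|ψ|² dx = 2.8889, and ∫ψ*·(−ħ²/2m · ψ'') dx = 3.0020, so ⟨T⟩ = 3.0020 / 2.8889.
⟨T⟩ = 1.0391.

1.04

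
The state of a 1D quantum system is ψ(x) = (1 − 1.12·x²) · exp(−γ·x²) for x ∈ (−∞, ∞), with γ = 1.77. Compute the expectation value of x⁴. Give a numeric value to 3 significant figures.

0.0232

⟨x⁴⟩ = ∫ x⁴·|ψ|² dx / ∫|ψ|² dx (integrals over the domain).
Expand each integrand as polynomial × e^(−2γx²) and use ∫x^(2j)·e^(−2γx²) dx = (2j−1)!!/(4γ)^j · √(π/(2γ)), odd powers → 0; here √(π/(2γ)) = 0.94205.
State is unnormalized: ∫|ψ|² dx = 0.71472, and ∫ψ*·x⁴·ψ dx = 0.016573, so ⟨x⁴⟩ = 0.016573 / 0.71472.
⟨x⁴⟩ = 0.023188.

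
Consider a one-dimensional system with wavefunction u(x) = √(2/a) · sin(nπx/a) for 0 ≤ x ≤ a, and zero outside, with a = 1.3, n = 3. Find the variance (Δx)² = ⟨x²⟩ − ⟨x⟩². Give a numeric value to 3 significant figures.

0.131

Compute ⟨x⟩ and ⟨x²⟩ separately, then (Δx)² = ⟨x²⟩ − ⟨x⟩².
With sin²θ = (1 − cos2θ)/2 on 0 ≤ x ≤ a: ∫sin²(nπx/a) dx = a/2, ∫x·sin²(nπx/a) dx = a²/4, ∫x²·sin²(nπx/a) dx = a³·(1/6 − 1/(4n²π²)); higher powers xᵏ the same way, integrating xᵏ·cos(2nπx/a) by parts.
⟨x⟩ = 0.65000 and ⟨x²⟩ = 0.55382.
(Δx)² = 0.55382 − (0.65000)² = 0.13132.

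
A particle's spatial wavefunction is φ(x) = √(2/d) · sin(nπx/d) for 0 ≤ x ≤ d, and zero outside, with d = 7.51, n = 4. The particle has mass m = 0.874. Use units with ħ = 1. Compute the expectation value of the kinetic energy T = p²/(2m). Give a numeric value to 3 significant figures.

1.60

T = −(ħ²/2m) d²/dx², so ⟨T⟩ = −(ħ²/2m) ∫ φ*·φ'' dx; with m = 0.874.
d/dx sin(nπx/d) = (nπ/d)·cos(nπx/d) and d²/dx² sin(nπx/d) = −(nπ/d)²·sin(nπx/d); on 0 ≤ x ≤ d, ∫sin²(nπx/d) dx = d/2 and ∫sin(nπx/d)·cos(nπx/d) dx = 0.
⟨T⟩ = 1.6018.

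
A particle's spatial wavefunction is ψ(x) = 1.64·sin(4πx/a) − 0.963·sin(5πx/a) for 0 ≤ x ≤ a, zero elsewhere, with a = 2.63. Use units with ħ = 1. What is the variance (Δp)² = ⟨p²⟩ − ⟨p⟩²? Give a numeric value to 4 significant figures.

Compute ⟨p⟩ and ⟨p²⟩ separately; (Δp)² = ⟨p²⟩ − ⟨p⟩².
d²/dx² sin(jπx/a) = −(jπ/a)²·sin(jπx/a); on 0 ≤ x ≤ a, ∫sin²(jπx/a) dx = a/2 and ∫sin(jπx/a)·sin(lπx/a) dx = 0 for j ≠ l, so only diagonal terms survive in ∫|ψ|² and ∫ψ·ψ″; ∫ψ·ψ′ dx = [ψ²/2] between the walls = 0.
Normalization: ∫|ψ|² dx = 4.7563.
⟨p⟩ = 0.0000 and ⟨p²⟩ = 26.123.
(Δp)² = 26.123 − (0.0000)² = 26.123.

26.12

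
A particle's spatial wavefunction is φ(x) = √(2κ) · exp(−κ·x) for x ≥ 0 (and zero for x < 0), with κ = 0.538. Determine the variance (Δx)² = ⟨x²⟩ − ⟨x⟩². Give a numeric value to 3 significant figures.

0.864

Compute ⟨x⟩ and ⟨x²⟩ separately, then (Δx)² = ⟨x²⟩ − ⟨x⟩².
Every integrand reduces to terms xʲ·e^(−2κx) on [0, ∞); use ∫₀^∞ xʲ·e^(−2κx) dx = j!/(2κ)^(j+1).
⟨x⟩ = 0.92937 and ⟨x²⟩ = 1.7274.
(Δx)² = 1.7274 − (0.92937)² = 0.86372.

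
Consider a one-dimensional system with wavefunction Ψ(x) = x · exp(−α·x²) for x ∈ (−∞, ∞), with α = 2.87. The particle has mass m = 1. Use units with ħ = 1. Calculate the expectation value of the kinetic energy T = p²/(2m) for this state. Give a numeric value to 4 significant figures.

T = −(ħ²/2m) d²/dx², so ⟨T⟩ = −(ħ²/2m) ∫ Ψ*·Ψ'' dx / ∫|Ψ|² dx; with m = 1.
Expand each integrand as polynomial × e^(−2αx²) and use ∫x^(2j)·e^(−2αx²) dx = (2j−1)!!/(4α)^j · √(π/(2α)), odd powers → 0; here √(π/(2α)) = 0.73981. Differentiate with the product rule, d/dx e^(−αx²) = −2αx·e^(−αx²).
State is unnormalized: ∫|Ψ|² dx = 0.064443, and ∫Ψ*·(−ħ²/2m · Ψ'') dx = 0.27743, so ⟨T⟩ = 0.27743 / 0.064443.
⟨T⟩ = 4.3050.

4.305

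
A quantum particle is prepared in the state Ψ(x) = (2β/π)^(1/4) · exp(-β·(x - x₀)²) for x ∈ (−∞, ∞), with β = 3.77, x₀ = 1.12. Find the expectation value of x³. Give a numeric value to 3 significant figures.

1.63

⟨x³⟩ = ∫ x³·|Ψ|² dx (integrals over the domain).
Gaussian moments (u = x − x₀): ∫u^(2j)·e^(−2βu²) du = (2j−1)!!/(4β)^j · √(π/(2β)), odd powers integrate to 0; here √(π/(2β)) = 0.64549.
⟨x³⟩ = 1.6277.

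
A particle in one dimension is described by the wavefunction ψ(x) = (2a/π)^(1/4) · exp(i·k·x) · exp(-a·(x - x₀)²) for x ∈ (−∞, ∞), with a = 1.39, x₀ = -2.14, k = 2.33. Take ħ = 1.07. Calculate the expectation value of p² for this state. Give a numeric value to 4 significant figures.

7.807

p² ψ = −ħ² d²ψ/dx²; ⟨p²⟩ = −ħ² ∫ ψ*·ψ'' dx.
Gaussian moments (u = x − x₀): ∫u^(2j)·e^(−2au²) du = (2j−1)!!/(4a)^j · √(π/(2a)), odd powers integrate to 0; here √(π/(2a)) = 1.0630. Derivatives: ψ′ = (ik − 2au)·ψ, ψ″ = ((ik − 2au)² − 2a)·ψ; the odd-in-u pieces drop out.
⟨p²⟩ = 7.8070.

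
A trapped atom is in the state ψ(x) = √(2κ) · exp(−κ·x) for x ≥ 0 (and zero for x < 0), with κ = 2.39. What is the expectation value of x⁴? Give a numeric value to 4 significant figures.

0.04597

⟨x⁴⟩ = ∫ x⁴·|ψ|² dx (integrals over the domain).
Every integrand reduces to terms xʲ·e^(−2κx) on [0, ∞); use ∫₀^∞ xʲ·e^(−2κx) dx = j!/(2κ)^(j+1).
⟨x⁴⟩ = 0.045973.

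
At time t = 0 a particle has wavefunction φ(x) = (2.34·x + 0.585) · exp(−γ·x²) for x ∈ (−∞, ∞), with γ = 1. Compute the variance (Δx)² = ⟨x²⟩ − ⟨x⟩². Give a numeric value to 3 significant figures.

0.490

Compute ⟨x⟩ and ⟨x²⟩ separately, then (Δx)² = ⟨x²⟩ − ⟨x⟩².
Expand each integrand as polynomial × e^(−2γx²) and use ∫x^(2j)·e^(−2γx²) dx = (2j−1)!!/(4γ)^j · √(π/(2γ)), odd powers → 0; here √(π/(2γ)) = 1.2533.
Normalization: ∫|φ|² dx = 2.1446.
⟨x⟩ = 0.40000 and ⟨x²⟩ = 0.65000.
(Δx)² = 0.65000 − (0.40000)² = 0.49000.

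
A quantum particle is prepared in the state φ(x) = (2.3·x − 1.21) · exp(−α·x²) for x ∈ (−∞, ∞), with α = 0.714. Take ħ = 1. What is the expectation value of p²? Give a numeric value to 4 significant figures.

p² φ = −ħ² d²φ/dx²; ⟨p²⟩ = −ħ² ∫ φ*·φ'' dx / ∫|φ|² dx.
Expand each integrand as polynomial × e^(−2αx²) and use ∫x^(2j)·e^(−2αx²) dx = (2j−1)!!/(4α)^j · √(π/(2α)), odd powers → 0; here √(π/(2α)) = 1.4832. Differentiate with the product rule, d/dx e^(−αx²) = −2αx·e^(−αx²).
State is unnormalized: ∫|φ|² dx = 4.9189, and ∫φ*·(−ħ² φ'') dx = 7.4353, so ⟨p²⟩ = 7.4353 / 4.9189.
⟨p²⟩ = 1.5116.

1.512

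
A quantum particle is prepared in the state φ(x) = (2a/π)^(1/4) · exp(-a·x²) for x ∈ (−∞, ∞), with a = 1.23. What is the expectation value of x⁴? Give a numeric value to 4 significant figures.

⟨x⁴⟩ = ∫ x⁴·|φ|² dx (integrals over the domain).
Gaussian moments: ∫x^(2j)·e^(−2ax²) dx = (2j−1)!!/(4a)^j · √(π/(2a)), odd powers integrate to 0; here √(π/(2a)) = 1.1301.
⟨x⁴⟩ = 0.12393.

0.1239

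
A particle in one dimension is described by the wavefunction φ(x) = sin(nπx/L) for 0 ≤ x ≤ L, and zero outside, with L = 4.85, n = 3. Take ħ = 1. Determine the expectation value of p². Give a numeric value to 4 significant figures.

3.776

p² φ = −ħ² d²φ/dx²; ⟨p²⟩ = −ħ² ∫ φ*·φ'' dx / ∫|φ|² dx.
d/dx sin(nπx/L) = (nπ/L)·cos(nπx/L) and d²/dx² sin(nπx/L) = −(nπ/L)²·sin(nπx/L); on 0 ≤ x ≤ L, ∫sin²(nπx/L) dx = L/2 and ∫sin(nπx/L)·cos(nπx/L) dx = 0.
State is unnormalized: ∫|φ|² dx = 2.4250, and ∫φ*·(−ħ² φ'') dx = 9.1574, so ⟨p²⟩ = 9.1574 / 2.4250.
⟨p²⟩ = 3.7762.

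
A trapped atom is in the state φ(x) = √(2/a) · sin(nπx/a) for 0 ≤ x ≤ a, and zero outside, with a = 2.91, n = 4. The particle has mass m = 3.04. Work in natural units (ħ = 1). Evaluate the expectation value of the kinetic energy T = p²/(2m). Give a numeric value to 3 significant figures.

T = −(ħ²/2m) d²/dx², so ⟨T⟩ = −(ħ²/2m) ∫ φ*·φ'' dx; with m = 3.04.
d/dx sin(nπx/a) = (nπ/a)·cos(nπx/a) and d²/dx² sin(nπx/a) = −(nπ/a)²·sin(nπx/a); on 0 ≤ x ≤ a, ∫sin²(nπx/a) dx = a/2 and ∫sin(nπx/a)·cos(nπx/a) dx = 0.
⟨T⟩ = 3.0671.

3.07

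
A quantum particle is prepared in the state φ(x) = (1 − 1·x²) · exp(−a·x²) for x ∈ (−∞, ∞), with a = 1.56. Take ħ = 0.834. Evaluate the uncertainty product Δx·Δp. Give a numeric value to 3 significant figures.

0.439

Δx = √(⟨x²⟩−⟨x⟩²), Δp = √(⟨p²⟩−⟨p⟩²).
Expand each integrand as polynomial × e^(−2ax²) and use ∫x^(2j)·e^(−2ax²) dx = (2j−1)!!/(4a)^j · √(π/(2a)), odd powers → 0; here √(π/(2a)) = 1.0035. Differentiate with the product rule, d/dx e^(−ax²) = −2ax·e^(−ax²).
Normalization: ∫|φ|² dx = 0.75915.
⟨x⟩ = 0.0000, ⟨x²⟩ = 0.089751 ⇒ Δx = 0.29958.
⟨p⟩ = 0.0000, ⟨p²⟩ = 2.1518 ⇒ Δp = 1.4669.
Δx·Δp = 0.43946.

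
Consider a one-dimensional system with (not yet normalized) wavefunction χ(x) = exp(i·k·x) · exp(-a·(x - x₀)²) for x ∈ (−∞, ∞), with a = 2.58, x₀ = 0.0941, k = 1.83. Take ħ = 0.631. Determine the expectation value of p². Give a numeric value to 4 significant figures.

2.361

p² χ = −ħ² d²χ/dx²; ⟨p²⟩ = −ħ² ∫ χ*·χ'' dx / ∫|χ|² dx.
Gaussian moments (u = x − x₀): ∫u^(2j)·e^(−2au²) du = (2j−1)!!/(4a)^j · √(π/(2a)), odd powers integrate to 0; here √(π/(2a)) = 0.78028. Derivatives: χ′ = (ik − 2au)·χ, χ″ = ((ik − 2au)² − 2a)·χ; the odd-in-u pieces drop out.
State is unnormalized: ∫|χ|² dx = 0.78028, and ∫χ*·(−ħ² χ'') dx = 1.8420, so ⟨p²⟩ = 1.8420 / 0.78028.
⟨p²⟩ = 2.3607.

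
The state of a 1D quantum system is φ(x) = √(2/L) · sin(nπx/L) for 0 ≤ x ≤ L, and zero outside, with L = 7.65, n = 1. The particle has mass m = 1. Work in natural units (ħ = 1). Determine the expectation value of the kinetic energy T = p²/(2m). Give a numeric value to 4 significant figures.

0.08432

T = −(ħ²/2m) d²/dx², so ⟨T⟩ = −(ħ²/2m) ∫ φ*·φ'' dx; with m = 1.
d/dx sin(nπx/L) = (nπ/L)·cos(nπx/L) and d²/dx² sin(nπx/L) = −(nπ/L)²·sin(nπx/L); on 0 ≤ x ≤ L, ∫sin²(nπx/L) dx = L/2 and ∫sin(nπx/L)·cos(nπx/L) dx = 0.
⟨T⟩ = 0.084323.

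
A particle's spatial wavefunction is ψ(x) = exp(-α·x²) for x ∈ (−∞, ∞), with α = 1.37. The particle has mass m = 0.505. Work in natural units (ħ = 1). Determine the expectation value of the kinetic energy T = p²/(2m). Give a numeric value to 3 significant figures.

T = −(ħ²/2m) d²/dx², so ⟨T⟩ = −(ħ²/2m) ∫ ψ*·ψ'' dx / ∫|ψ|² dx; with m = 0.505.
Gaussian moments: ∫x^(2j)·e^(−2αx²) dx = (2j−1)!!/(4α)^j · √(π/(2α)), odd powers integrate to 0; here √(π/(2α)) = 1.0708. Derivatives: d/dx e^(−αx²) = −2αx·e^(−αx²), d²/dx² e^(−αx²) = (4α²x² − 2α)·e^(−αx²).
State is unnormalized: ∫|ψ|² dx = 1.0708, and ∫ψ*·(−ħ²/2m · ψ'') dx = 1.4524, so ⟨T⟩ = 1.4524 / 1.0708.
⟨T⟩ = 1.3564.

1.36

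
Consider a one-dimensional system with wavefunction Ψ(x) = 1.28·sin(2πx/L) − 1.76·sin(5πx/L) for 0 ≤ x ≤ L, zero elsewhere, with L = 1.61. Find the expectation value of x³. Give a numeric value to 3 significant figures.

1.11

⟨x³⟩ = ∫ x³·|Ψ|² dx / ∫|Ψ|² dx (integrals over the domain).
On 0 ≤ x ≤ L (j ≠ l): ∫sin²(jπx/L) dx = L/2, ∫sin(jπx/L)·sin(lπx/L) dx = 0; diagonal moments ∫x·sin²(jπx/L) dx = L²/4, ∫x²·sin²(jπx/L) dx = L³·(1/6 − 1/(4j²π²)); cross terms ∫x·sin(jπx/L)·sin(lπx/L) dx = 0 for j + l even and −4jlL²/(π²(j² − l²)²) for j + l odd, ∫x²·sin(jπx/L)·sin(lπx/L) dx = (−1)^(j+l)·4jlL³/(π²(j² − l²)²); higher powers the same way via product-to-sum and parts.
State is unnormalized: ∫|Ψ|² dx = 3.8125, and ∫Ψ*·x³·Ψ dx = 4.2365, so ⟨x³⟩ = 4.2365 / 3.8125.
⟨x³⟩ = 1.1112.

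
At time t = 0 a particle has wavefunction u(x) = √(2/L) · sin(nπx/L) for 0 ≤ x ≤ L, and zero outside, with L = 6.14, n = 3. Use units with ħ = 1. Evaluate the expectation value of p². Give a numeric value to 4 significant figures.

p² u = −ħ² d²u/dx²; ⟨p²⟩ = −ħ² ∫ u*·u'' dx.
d/dx sin(nπx/L) = (nπ/L)·cos(nπx/L) and d²/dx² sin(nπx/L) = −(nπ/L)²·sin(nπx/L); on 0 ≤ x ≤ L, ∫sin²(nπx/L) dx = L/2 and ∫sin(nπx/L)·cos(nπx/L) dx = 0.
⟨p²⟩ = 2.3562.

2.356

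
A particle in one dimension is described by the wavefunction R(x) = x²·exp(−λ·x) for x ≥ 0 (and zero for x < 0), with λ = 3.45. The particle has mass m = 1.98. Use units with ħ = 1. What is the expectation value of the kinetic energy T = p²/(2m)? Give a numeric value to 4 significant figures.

1.002

T = −(ħ²/2m) d²/dx², so ⟨T⟩ = −(ħ²/2m) ∫ R*·R'' dx / ∫|R|² dx; with m = 1.98.
Differentiate x²·exp(−λ·x) with the product rule; every integrand then reduces to terms xʲ·e^(−2λx) on [0, ∞), with ∫₀^∞ xʲ·e^(−2λx) dx = j!/(2λ)^(j+1).
State is unnormalized: ∫|R|² dx = 0.0015345, and ∫R*·(−ħ²/2m · R'') dx = 0.0015374, so ⟨T⟩ = 0.0015374 / 0.0015345.
⟨T⟩ = 1.0019.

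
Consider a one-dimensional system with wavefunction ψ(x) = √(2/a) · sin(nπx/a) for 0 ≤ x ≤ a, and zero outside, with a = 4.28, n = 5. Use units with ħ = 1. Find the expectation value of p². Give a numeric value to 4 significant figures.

13.47

p² ψ = −ħ² d²ψ/dx²; ⟨p²⟩ = −ħ² ∫ ψ*·ψ'' dx.
d/dx sin(nπx/a) = (nπ/a)·cos(nπx/a) and d²/dx² sin(nπx/a) = −(nπ/a)²·sin(nπx/a); on 0 ≤ x ≤ a, ∫sin²(nπx/a) dx = a/2 and ∫sin(nπx/a)·cos(nπx/a) dx = 0.
⟨p²⟩ = 13.470.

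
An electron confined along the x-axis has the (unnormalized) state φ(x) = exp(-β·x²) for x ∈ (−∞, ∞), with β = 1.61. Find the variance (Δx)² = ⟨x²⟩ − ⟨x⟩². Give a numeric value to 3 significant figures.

0.155

Compute ⟨x⟩ and ⟨x²⟩ separately, then (Δx)² = ⟨x²⟩ − ⟨x⟩².
Gaussian moments: ∫x^(2j)·e^(−2βx²) dx = (2j−1)!!/(4β)^j · √(π/(2β)), odd powers integrate to 0; here √(π/(2β)) = 0.98775.
Normalization: ∫|φ|² dx = 0.98775.
⟨x⟩ = 0.0000 and ⟨x²⟩ = 0.15528.
(Δx)² = 0.15528 − (0.0000)² = 0.15528.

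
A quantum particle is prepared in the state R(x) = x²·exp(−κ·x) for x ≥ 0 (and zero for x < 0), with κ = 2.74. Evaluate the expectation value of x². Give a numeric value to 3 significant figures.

0.999

⟨x²⟩ = ∫ x²·|R|² dx / ∫|R|² dx (integrals over the domain).
Every integrand reduces to terms xʲ·e^(−2κx) on [0, ∞); use ∫₀^∞ xʲ·e^(−2κx) dx = j!/(2κ)^(j+1).
State is unnormalized: ∫|R|² dx = 0.0048563, and ∫R*·x²·R dx = 0.0048514, so ⟨x²⟩ = 0.0048514 / 0.0048563.
⟨x²⟩ = 0.99899.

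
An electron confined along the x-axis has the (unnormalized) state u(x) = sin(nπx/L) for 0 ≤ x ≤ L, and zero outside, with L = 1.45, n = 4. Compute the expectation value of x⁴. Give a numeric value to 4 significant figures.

0.8564

⟨x⁴⟩ = ∫ x⁴·|u|² dx / ∫|u|² dx (integrals over the domain).
With sin²θ = (1 − cos2θ)/2 on 0 ≤ x ≤ L: ∫sin²(nπx/L) dx = L/2, ∫x·sin²(nπx/L) dx = L²/4, ∫x²·sin²(nπx/L) dx = L³·(1/6 − 1/(4n²π²)); higher powers xᵏ the same way, integrating xᵏ·cos(2nπx/L) by parts.
State is unnormalized: ∫|u|² dx = 0.72500, and ∫u*·x⁴·u dx = 0.62087, so ⟨x⁴⟩ = 0.62087 / 0.72500.
⟨x⁴⟩ = 0.85637.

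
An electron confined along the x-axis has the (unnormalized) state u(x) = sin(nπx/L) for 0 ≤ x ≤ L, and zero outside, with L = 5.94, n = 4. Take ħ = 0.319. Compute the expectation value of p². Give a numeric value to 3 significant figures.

p² u = −ħ² d²u/dx²; ⟨p²⟩ = −ħ² ∫ u*·u'' dx / ∫|u|² dx.
d/dx sin(nπx/L) = (nπ/L)·cos(nπx/L) and d²/dx² sin(nπx/L) = −(nπ/L)²·sin(nπx/L); on 0 ≤ x ≤ L, ∫sin²(nπx/L) dx = L/2 and ∫sin(nπx/L)·cos(nπx/L) dx = 0.
State is unnormalized: ∫|u|² dx = 2.9700, and ∫u*·(−ħ² u'') dx = 1.3526, so ⟨p²⟩ = 1.3526 / 2.9700.
⟨p²⟩ = 0.45544.

0.455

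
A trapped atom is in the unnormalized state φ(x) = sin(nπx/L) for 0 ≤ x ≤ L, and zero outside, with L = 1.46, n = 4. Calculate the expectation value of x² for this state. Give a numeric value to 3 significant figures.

⟨x²⟩ = ∫ x²·|φ|² dx / ∫|φ|² dx (integrals over the domain).
With sin²θ = (1 − cos2θ)/2 on 0 ≤ x ≤ L: ∫sin²(nπx/L) dx = L/2, ∫x·sin²(nπx/L) dx = L²/4, ∫x²·sin²(nπx/L) dx = L³·(1/6 − 1/(4n²π²)); higher powers xᵏ the same way, integrating xᵏ·cos(2nπx/L) by parts.
State is unnormalized: ∫|φ|² dx = 0.73000, and ∫φ*·x²·φ dx = 0.51376, so ⟨x²⟩ = 0.51376 / 0.73000.
⟨x²⟩ = 0.70378.

0.704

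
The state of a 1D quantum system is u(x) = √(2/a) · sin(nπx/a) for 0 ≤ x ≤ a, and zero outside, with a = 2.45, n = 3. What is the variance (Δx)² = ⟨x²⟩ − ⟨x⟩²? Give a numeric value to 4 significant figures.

0.4664

Compute ⟨x⟩ and ⟨x²⟩ separately, then (Δx)² = ⟨x²⟩ − ⟨x⟩².
With sin²θ = (1 − cos2θ)/2 on 0 ≤ x ≤ a: ∫sin²(nπx/a) dx = a/2, ∫x·sin²(nπx/a) dx = a²/4, ∫x²·sin²(nπx/a) dx = a³·(1/6 − 1/(4n²π²)); higher powers xᵏ the same way, integrating xᵏ·cos(2nπx/a) by parts.
⟨x⟩ = 1.2250 and ⟨x²⟩ = 1.9670.
(Δx)² = 1.9670 − (1.2250)² = 0.46642.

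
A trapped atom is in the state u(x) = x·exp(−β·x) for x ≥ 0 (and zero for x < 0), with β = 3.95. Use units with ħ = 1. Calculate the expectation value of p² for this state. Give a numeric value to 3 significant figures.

15.6

p² u = −ħ² d²u/dx²; ⟨p²⟩ = −ħ² ∫ u*·u'' dx / ∫|u|² dx.
Differentiate x·exp(−β·x) with the product rule; every integrand then reduces to terms xʲ·e^(−2βx) on [0, ∞), with ∫₀^∞ xʲ·e^(−2βx) dx = j!/(2β)^(j+1).
State is unnormalized: ∫|u|² dx = 0.0040565, and ∫u*·(−ħ² u'') dx = 0.063291, so ⟨p²⟩ = 0.063291 / 0.0040565.
⟨p²⟩ = 15.603.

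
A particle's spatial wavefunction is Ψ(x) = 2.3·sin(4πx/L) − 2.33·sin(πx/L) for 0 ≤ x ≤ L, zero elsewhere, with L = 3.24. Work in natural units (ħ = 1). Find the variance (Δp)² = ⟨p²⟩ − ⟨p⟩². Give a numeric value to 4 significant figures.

7.900

Compute ⟨p⟩ and ⟨p²⟩ separately; (Δp)² = ⟨p²⟩ − ⟨p⟩².
d²/dx² sin(jπx/L) = −(jπ/L)²·sin(jπx/L); on 0 ≤ x ≤ L, ∫sin²(jπx/L) dx = L/2 and ∫sin(jπx/L)·sin(lπx/L) dx = 0 for j ≠ l, so only diagonal terms survive in ∫|Ψ|² and ∫Ψ·Ψ″; ∫Ψ·Ψ′ dx = [Ψ²/2] between the walls = 0.
Normalization: ∫|Ψ|² dx = 17.365.
⟨p⟩ = 0.0000 and ⟨p²⟩ = 7.9001.
(Δp)² = 7.9001 − (0.0000)² = 7.9001.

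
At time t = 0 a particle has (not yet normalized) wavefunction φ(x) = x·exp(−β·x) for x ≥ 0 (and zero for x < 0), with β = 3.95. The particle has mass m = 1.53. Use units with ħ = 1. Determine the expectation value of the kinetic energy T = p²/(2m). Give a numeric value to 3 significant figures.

5.10

T = −(ħ²/2m) d²/dx², so ⟨T⟩ = −(ħ²/2m) ∫ φ*·φ'' dx / ∫|φ|² dx; with m = 1.53.
Differentiate x·exp(−β·x) with the product rule; every integrand then reduces to terms xʲ·e^(−2βx) on [0, ∞), with ∫₀^∞ xʲ·e^(−2βx) dx = j!/(2β)^(j+1).
State is unnormalized: ∫|φ|² dx = 0.0040565, and ∫φ*·(−ħ²/2m · φ'') dx = 0.020683, so ⟨T⟩ = 0.020683 / 0.0040565.
⟨T⟩ = 5.0989.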